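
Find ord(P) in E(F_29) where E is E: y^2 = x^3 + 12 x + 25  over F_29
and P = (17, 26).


Compute successive multiples of P until we hit O:
  1P = (17, 26)
  2P = (19, 6)
  3P = (6, 9)
  4P = (0, 24)
  5P = (8, 16)
  6P = (26, 22)
  7P = (22, 2)
  8P = (20, 0)
  ... (continuing to 16P)
  16P = O

ord(P) = 16


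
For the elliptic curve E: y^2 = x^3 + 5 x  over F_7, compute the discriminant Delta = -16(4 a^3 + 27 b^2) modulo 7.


4 a^3 + 27 b^2 = 4*5^3 + 27*0^2 = 500 + 0 = 500
Delta = -16 * (500) = -8000
Delta mod 7 = 1

Delta = 1 (mod 7)


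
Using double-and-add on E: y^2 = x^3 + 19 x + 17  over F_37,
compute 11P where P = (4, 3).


k = 11 = 1011_2 (binary, LSB first: 1101)
Double-and-add from P = (4, 3):
  bit 0 = 1: acc = O + (4, 3) = (4, 3)
  bit 1 = 1: acc = (4, 3) + (17, 6) = (27, 23)
  bit 2 = 0: acc unchanged = (27, 23)
  bit 3 = 1: acc = (27, 23) + (12, 30) = (2, 27)

11P = (2, 27)


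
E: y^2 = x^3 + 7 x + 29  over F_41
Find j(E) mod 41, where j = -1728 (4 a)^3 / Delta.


Delta = -16(4 a^3 + 27 b^2) mod 41 = 13
-1728 * (4 a)^3 = -1728 * (4*7)^3 mod 41 = 21
j = 21 * 13^(-1) mod 41 = 30

j = 30 (mod 41)


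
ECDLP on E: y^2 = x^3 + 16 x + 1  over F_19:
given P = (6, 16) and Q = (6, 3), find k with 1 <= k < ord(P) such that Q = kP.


Enumerate multiples of P until we hit Q = (6, 3):
  1P = (6, 16)
  2P = (14, 10)
  3P = (15, 5)
  4P = (7, 0)
  5P = (15, 14)
  6P = (14, 9)
  7P = (6, 3)
Match found at i = 7.

k = 7


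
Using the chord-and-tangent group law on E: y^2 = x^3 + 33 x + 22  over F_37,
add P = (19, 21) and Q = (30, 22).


P != Q, so use the chord formula.
s = (y2 - y1) / (x2 - x1) = (1) / (11) mod 37 = 27
x3 = s^2 - x1 - x2 mod 37 = 27^2 - 19 - 30 = 14
y3 = s (x1 - x3) - y1 mod 37 = 27 * (19 - 14) - 21 = 3

P + Q = (14, 3)


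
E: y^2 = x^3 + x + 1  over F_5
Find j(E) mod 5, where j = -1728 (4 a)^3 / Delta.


Delta = -16(4 a^3 + 27 b^2) mod 5 = 4
-1728 * (4 a)^3 = -1728 * (4*1)^3 mod 5 = 3
j = 3 * 4^(-1) mod 5 = 2

j = 2 (mod 5)


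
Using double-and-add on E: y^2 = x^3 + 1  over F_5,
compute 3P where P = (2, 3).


k = 3 = 11_2 (binary, LSB first: 11)
Double-and-add from P = (2, 3):
  bit 0 = 1: acc = O + (2, 3) = (2, 3)
  bit 1 = 1: acc = (2, 3) + (0, 1) = (4, 0)

3P = (4, 0)


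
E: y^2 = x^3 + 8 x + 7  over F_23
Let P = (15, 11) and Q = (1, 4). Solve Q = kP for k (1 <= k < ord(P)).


Enumerate multiples of P until we hit Q = (1, 4):
  1P = (15, 11)
  2P = (19, 7)
  3P = (13, 10)
  4P = (1, 19)
  5P = (20, 5)
  6P = (6, 15)
  7P = (11, 0)
  8P = (6, 8)
  9P = (20, 18)
  10P = (1, 4)
Match found at i = 10.

k = 10


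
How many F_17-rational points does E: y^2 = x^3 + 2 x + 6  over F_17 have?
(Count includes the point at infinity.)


For each x in F_17, count y with y^2 = x^3 + 2 x + 6 mod 17:
  x = 1: RHS = 9, y in [3, 14]  -> 2 point(s)
  x = 2: RHS = 1, y in [1, 16]  -> 2 point(s)
  x = 6: RHS = 13, y in [8, 9]  -> 2 point(s)
  x = 11: RHS = 16, y in [4, 13]  -> 2 point(s)
  x = 13: RHS = 2, y in [6, 11]  -> 2 point(s)
Affine points: 10. Add the point at infinity: total = 11.

#E(F_17) = 11


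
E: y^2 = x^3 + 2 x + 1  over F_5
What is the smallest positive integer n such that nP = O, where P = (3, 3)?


Compute successive multiples of P until we hit O:
  1P = (3, 3)
  2P = (0, 4)
  3P = (1, 3)
  4P = (1, 2)
  5P = (0, 1)
  6P = (3, 2)
  7P = O

ord(P) = 7


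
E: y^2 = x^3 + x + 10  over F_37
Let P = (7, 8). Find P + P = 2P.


Doubling: s = (3 x1^2 + a) / (2 y1)
s = (3*7^2 + 1) / (2*8) mod 37 = 0
x3 = s^2 - 2 x1 mod 37 = 0^2 - 2*7 = 23
y3 = s (x1 - x3) - y1 mod 37 = 0 * (7 - 23) - 8 = 29

2P = (23, 29)


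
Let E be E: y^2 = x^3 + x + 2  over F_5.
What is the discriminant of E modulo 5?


4 a^3 + 27 b^2 = 4*1^3 + 27*2^2 = 4 + 108 = 112
Delta = -16 * (112) = -1792
Delta mod 5 = 3

Delta = 3 (mod 5)


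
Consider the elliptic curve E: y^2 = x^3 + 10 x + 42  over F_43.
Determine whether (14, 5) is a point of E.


Check whether y^2 = x^3 + 10 x + 42 (mod 43) for (x, y) = (14, 5).
LHS: y^2 = 5^2 mod 43 = 25
RHS: x^3 + 10 x + 42 = 14^3 + 10*14 + 42 mod 43 = 2
LHS != RHS

No, not on the curve


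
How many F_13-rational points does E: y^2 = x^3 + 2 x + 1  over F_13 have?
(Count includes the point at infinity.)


For each x in F_13, count y with y^2 = x^3 + 2 x + 1 mod 13:
  x = 0: RHS = 1, y in [1, 12]  -> 2 point(s)
  x = 1: RHS = 4, y in [2, 11]  -> 2 point(s)
  x = 2: RHS = 0, y in [0]  -> 1 point(s)
  x = 8: RHS = 9, y in [3, 10]  -> 2 point(s)
Affine points: 7. Add the point at infinity: total = 8.

#E(F_13) = 8


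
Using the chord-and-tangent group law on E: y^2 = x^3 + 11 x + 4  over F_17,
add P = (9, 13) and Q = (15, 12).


P != Q, so use the chord formula.
s = (y2 - y1) / (x2 - x1) = (16) / (6) mod 17 = 14
x3 = s^2 - x1 - x2 mod 17 = 14^2 - 9 - 15 = 2
y3 = s (x1 - x3) - y1 mod 17 = 14 * (9 - 2) - 13 = 0

P + Q = (2, 0)


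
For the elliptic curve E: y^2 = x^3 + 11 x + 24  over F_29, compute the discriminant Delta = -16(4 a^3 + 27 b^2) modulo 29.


4 a^3 + 27 b^2 = 4*11^3 + 27*24^2 = 5324 + 15552 = 20876
Delta = -16 * (20876) = -334016
Delta mod 29 = 6

Delta = 6 (mod 29)


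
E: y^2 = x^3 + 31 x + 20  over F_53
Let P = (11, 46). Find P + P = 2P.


Doubling: s = (3 x1^2 + a) / (2 y1)
s = (3*11^2 + 31) / (2*46) mod 53 = 40
x3 = s^2 - 2 x1 mod 53 = 40^2 - 2*11 = 41
y3 = s (x1 - x3) - y1 mod 53 = 40 * (11 - 41) - 46 = 26

2P = (41, 26)


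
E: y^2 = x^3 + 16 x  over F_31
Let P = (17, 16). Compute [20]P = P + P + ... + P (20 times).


k = 20 = 10100_2 (binary, LSB first: 00101)
Double-and-add from P = (17, 16):
  bit 0 = 0: acc unchanged = O
  bit 1 = 0: acc unchanged = O
  bit 2 = 1: acc = O + (8, 12) = (8, 12)
  bit 3 = 0: acc unchanged = (8, 12)
  bit 4 = 1: acc = (8, 12) + (0, 0) = (2, 28)

20P = (2, 28)


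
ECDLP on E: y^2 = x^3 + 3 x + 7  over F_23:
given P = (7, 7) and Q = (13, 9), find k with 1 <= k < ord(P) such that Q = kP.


Enumerate multiples of P until we hit Q = (13, 9):
  1P = (7, 7)
  2P = (21, 4)
  3P = (13, 14)
  4P = (5, 3)
  5P = (15, 0)
  6P = (5, 20)
  7P = (13, 9)
Match found at i = 7.

k = 7


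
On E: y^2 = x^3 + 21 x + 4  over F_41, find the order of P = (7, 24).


Compute successive multiples of P until we hit O:
  1P = (7, 24)
  2P = (29, 22)
  3P = (25, 0)
  4P = (29, 19)
  5P = (7, 17)
  6P = O

ord(P) = 6


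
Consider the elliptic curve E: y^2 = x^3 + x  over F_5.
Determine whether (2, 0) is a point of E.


Check whether y^2 = x^3 + 1 x + 0 (mod 5) for (x, y) = (2, 0).
LHS: y^2 = 0^2 mod 5 = 0
RHS: x^3 + 1 x + 0 = 2^3 + 1*2 + 0 mod 5 = 0
LHS = RHS

Yes, on the curve


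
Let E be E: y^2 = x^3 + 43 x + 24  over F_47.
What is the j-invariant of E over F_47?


Delta = -16(4 a^3 + 27 b^2) mod 47 = 40
-1728 * (4 a)^3 = -1728 * (4*43)^3 mod 47 = 17
j = 17 * 40^(-1) mod 47 = 11

j = 11 (mod 47)


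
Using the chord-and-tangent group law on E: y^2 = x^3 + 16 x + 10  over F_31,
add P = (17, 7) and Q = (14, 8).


P != Q, so use the chord formula.
s = (y2 - y1) / (x2 - x1) = (1) / (28) mod 31 = 10
x3 = s^2 - x1 - x2 mod 31 = 10^2 - 17 - 14 = 7
y3 = s (x1 - x3) - y1 mod 31 = 10 * (17 - 7) - 7 = 0

P + Q = (7, 0)


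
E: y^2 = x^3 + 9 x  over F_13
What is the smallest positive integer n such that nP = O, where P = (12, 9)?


Compute successive multiples of P until we hit O:
  1P = (12, 9)
  2P = (1, 7)
  3P = (1, 6)
  4P = (12, 4)
  5P = O

ord(P) = 5


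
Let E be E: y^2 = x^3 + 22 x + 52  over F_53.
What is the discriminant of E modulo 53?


4 a^3 + 27 b^2 = 4*22^3 + 27*52^2 = 42592 + 73008 = 115600
Delta = -16 * (115600) = -1849600
Delta mod 53 = 47

Delta = 47 (mod 53)


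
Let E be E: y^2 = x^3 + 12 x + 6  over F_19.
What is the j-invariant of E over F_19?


Delta = -16(4 a^3 + 27 b^2) mod 19 = 16
-1728 * (4 a)^3 = -1728 * (4*12)^3 mod 19 = 12
j = 12 * 16^(-1) mod 19 = 15

j = 15 (mod 19)


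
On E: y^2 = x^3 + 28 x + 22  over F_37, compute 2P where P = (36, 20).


Doubling: s = (3 x1^2 + a) / (2 y1)
s = (3*36^2 + 28) / (2*20) mod 37 = 35
x3 = s^2 - 2 x1 mod 37 = 35^2 - 2*36 = 6
y3 = s (x1 - x3) - y1 mod 37 = 35 * (36 - 6) - 20 = 31

2P = (6, 31)


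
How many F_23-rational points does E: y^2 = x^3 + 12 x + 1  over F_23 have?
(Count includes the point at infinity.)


For each x in F_23, count y with y^2 = x^3 + 12 x + 1 mod 23:
  x = 0: RHS = 1, y in [1, 22]  -> 2 point(s)
  x = 3: RHS = 18, y in [8, 15]  -> 2 point(s)
  x = 5: RHS = 2, y in [5, 18]  -> 2 point(s)
  x = 6: RHS = 13, y in [6, 17]  -> 2 point(s)
  x = 13: RHS = 8, y in [10, 13]  -> 2 point(s)
  x = 17: RHS = 12, y in [9, 14]  -> 2 point(s)
  x = 18: RHS = 0, y in [0]  -> 1 point(s)
  x = 19: RHS = 4, y in [2, 21]  -> 2 point(s)
Affine points: 15. Add the point at infinity: total = 16.

#E(F_23) = 16


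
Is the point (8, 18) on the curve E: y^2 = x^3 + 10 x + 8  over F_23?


Check whether y^2 = x^3 + 10 x + 8 (mod 23) for (x, y) = (8, 18).
LHS: y^2 = 18^2 mod 23 = 2
RHS: x^3 + 10 x + 8 = 8^3 + 10*8 + 8 mod 23 = 2
LHS = RHS

Yes, on the curve


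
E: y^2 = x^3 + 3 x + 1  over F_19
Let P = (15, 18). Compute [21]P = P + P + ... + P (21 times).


k = 21 = 10101_2 (binary, LSB first: 10101)
Double-and-add from P = (15, 18):
  bit 0 = 1: acc = O + (15, 18) = (15, 18)
  bit 1 = 0: acc unchanged = (15, 18)
  bit 2 = 1: acc = (15, 18) + (11, 15) = (9, 15)
  bit 3 = 0: acc unchanged = (9, 15)
  bit 4 = 1: acc = (9, 15) + (8, 9) = (0, 1)

21P = (0, 1)


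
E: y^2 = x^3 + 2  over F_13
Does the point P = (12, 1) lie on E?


Check whether y^2 = x^3 + 0 x + 2 (mod 13) for (x, y) = (12, 1).
LHS: y^2 = 1^2 mod 13 = 1
RHS: x^3 + 0 x + 2 = 12^3 + 0*12 + 2 mod 13 = 1
LHS = RHS

Yes, on the curve


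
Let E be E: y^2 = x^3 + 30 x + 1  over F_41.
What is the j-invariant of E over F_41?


Delta = -16(4 a^3 + 27 b^2) mod 41 = 5
-1728 * (4 a)^3 = -1728 * (4*30)^3 mod 41 = 39
j = 39 * 5^(-1) mod 41 = 16

j = 16 (mod 41)


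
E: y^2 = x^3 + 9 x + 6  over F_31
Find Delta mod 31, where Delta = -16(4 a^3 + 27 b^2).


4 a^3 + 27 b^2 = 4*9^3 + 27*6^2 = 2916 + 972 = 3888
Delta = -16 * (3888) = -62208
Delta mod 31 = 9

Delta = 9 (mod 31)


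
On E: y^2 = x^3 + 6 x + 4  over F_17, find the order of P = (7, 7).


Compute successive multiples of P until we hit O:
  1P = (7, 7)
  2P = (3, 10)
  3P = (15, 16)
  4P = (13, 16)
  5P = (12, 11)
  6P = (0, 2)
  7P = (6, 1)
  8P = (6, 16)
  ... (continuing to 15P)
  15P = O

ord(P) = 15


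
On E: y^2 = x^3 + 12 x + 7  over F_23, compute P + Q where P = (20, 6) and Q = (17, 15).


P != Q, so use the chord formula.
s = (y2 - y1) / (x2 - x1) = (9) / (20) mod 23 = 20
x3 = s^2 - x1 - x2 mod 23 = 20^2 - 20 - 17 = 18
y3 = s (x1 - x3) - y1 mod 23 = 20 * (20 - 18) - 6 = 11

P + Q = (18, 11)


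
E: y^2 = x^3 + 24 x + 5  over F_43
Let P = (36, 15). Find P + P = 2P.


Doubling: s = (3 x1^2 + a) / (2 y1)
s = (3*36^2 + 24) / (2*15) mod 43 = 10
x3 = s^2 - 2 x1 mod 43 = 10^2 - 2*36 = 28
y3 = s (x1 - x3) - y1 mod 43 = 10 * (36 - 28) - 15 = 22

2P = (28, 22)


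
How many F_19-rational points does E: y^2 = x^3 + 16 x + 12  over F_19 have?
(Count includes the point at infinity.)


For each x in F_19, count y with y^2 = x^3 + 16 x + 12 mod 19:
  x = 3: RHS = 11, y in [7, 12]  -> 2 point(s)
  x = 4: RHS = 7, y in [8, 11]  -> 2 point(s)
  x = 6: RHS = 1, y in [1, 18]  -> 2 point(s)
  x = 7: RHS = 11, y in [7, 12]  -> 2 point(s)
  x = 8: RHS = 6, y in [5, 14]  -> 2 point(s)
  x = 9: RHS = 11, y in [7, 12]  -> 2 point(s)
  x = 13: RHS = 4, y in [2, 17]  -> 2 point(s)
  x = 14: RHS = 16, y in [4, 15]  -> 2 point(s)
  x = 15: RHS = 17, y in [6, 13]  -> 2 point(s)
Affine points: 18. Add the point at infinity: total = 19.

#E(F_19) = 19


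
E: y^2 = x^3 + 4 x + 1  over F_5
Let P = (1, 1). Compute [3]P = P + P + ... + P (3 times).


k = 3 = 11_2 (binary, LSB first: 11)
Double-and-add from P = (1, 1):
  bit 0 = 1: acc = O + (1, 1) = (1, 1)
  bit 1 = 1: acc = (1, 1) + (4, 1) = (0, 4)

3P = (0, 4)


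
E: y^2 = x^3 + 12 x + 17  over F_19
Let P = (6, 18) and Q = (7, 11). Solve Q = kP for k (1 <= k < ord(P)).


Enumerate multiples of P until we hit Q = (7, 11):
  1P = (6, 18)
  2P = (16, 12)
  3P = (8, 6)
  4P = (3, 2)
  5P = (11, 6)
  6P = (7, 11)
Match found at i = 6.

k = 6


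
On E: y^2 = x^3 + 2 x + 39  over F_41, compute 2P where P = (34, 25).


Doubling: s = (3 x1^2 + a) / (2 y1)
s = (3*34^2 + 2) / (2*25) mod 41 = 12
x3 = s^2 - 2 x1 mod 41 = 12^2 - 2*34 = 35
y3 = s (x1 - x3) - y1 mod 41 = 12 * (34 - 35) - 25 = 4

2P = (35, 4)


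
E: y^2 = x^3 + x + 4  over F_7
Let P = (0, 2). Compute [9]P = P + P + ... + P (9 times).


k = 9 = 1001_2 (binary, LSB first: 1001)
Double-and-add from P = (0, 2):
  bit 0 = 1: acc = O + (0, 2) = (0, 2)
  bit 1 = 0: acc unchanged = (0, 2)
  bit 2 = 0: acc unchanged = (0, 2)
  bit 3 = 1: acc = (0, 2) + (4, 3) = (0, 5)

9P = (0, 5)


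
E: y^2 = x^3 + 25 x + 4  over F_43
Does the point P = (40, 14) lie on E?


Check whether y^2 = x^3 + 25 x + 4 (mod 43) for (x, y) = (40, 14).
LHS: y^2 = 14^2 mod 43 = 24
RHS: x^3 + 25 x + 4 = 40^3 + 25*40 + 4 mod 43 = 31
LHS != RHS

No, not on the curve


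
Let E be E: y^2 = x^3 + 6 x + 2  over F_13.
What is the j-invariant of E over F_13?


Delta = -16(4 a^3 + 27 b^2) mod 13 = 9
-1728 * (4 a)^3 = -1728 * (4*6)^3 mod 13 = 5
j = 5 * 9^(-1) mod 13 = 2

j = 2 (mod 13)


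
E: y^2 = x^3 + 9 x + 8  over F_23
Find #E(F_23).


For each x in F_23, count y with y^2 = x^3 + 9 x + 8 mod 23:
  x = 0: RHS = 8, y in [10, 13]  -> 2 point(s)
  x = 1: RHS = 18, y in [8, 15]  -> 2 point(s)
  x = 3: RHS = 16, y in [4, 19]  -> 2 point(s)
  x = 4: RHS = 16, y in [4, 19]  -> 2 point(s)
  x = 6: RHS = 2, y in [5, 18]  -> 2 point(s)
  x = 7: RHS = 0, y in [0]  -> 1 point(s)
  x = 9: RHS = 13, y in [6, 17]  -> 2 point(s)
  x = 11: RHS = 12, y in [9, 14]  -> 2 point(s)
  x = 12: RHS = 4, y in [2, 21]  -> 2 point(s)
  x = 14: RHS = 3, y in [7, 16]  -> 2 point(s)
  x = 16: RHS = 16, y in [4, 19]  -> 2 point(s)
  x = 19: RHS = 0, y in [0]  -> 1 point(s)
  x = 20: RHS = 0, y in [0]  -> 1 point(s)
Affine points: 23. Add the point at infinity: total = 24.

#E(F_23) = 24


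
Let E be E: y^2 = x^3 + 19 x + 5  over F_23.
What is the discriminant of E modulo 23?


4 a^3 + 27 b^2 = 4*19^3 + 27*5^2 = 27436 + 675 = 28111
Delta = -16 * (28111) = -449776
Delta mod 23 = 12

Delta = 12 (mod 23)


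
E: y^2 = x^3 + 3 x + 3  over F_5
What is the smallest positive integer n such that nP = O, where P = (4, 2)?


Compute successive multiples of P until we hit O:
  1P = (4, 2)
  2P = (3, 2)
  3P = (3, 3)
  4P = (4, 3)
  5P = O

ord(P) = 5


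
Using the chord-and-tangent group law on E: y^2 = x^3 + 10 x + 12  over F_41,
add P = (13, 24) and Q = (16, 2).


P != Q, so use the chord formula.
s = (y2 - y1) / (x2 - x1) = (19) / (3) mod 41 = 20
x3 = s^2 - x1 - x2 mod 41 = 20^2 - 13 - 16 = 2
y3 = s (x1 - x3) - y1 mod 41 = 20 * (13 - 2) - 24 = 32

P + Q = (2, 32)


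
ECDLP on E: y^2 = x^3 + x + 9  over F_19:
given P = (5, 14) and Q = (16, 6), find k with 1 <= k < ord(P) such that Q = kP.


Enumerate multiples of P until we hit Q = (16, 6):
  1P = (5, 14)
  2P = (9, 5)
  3P = (16, 6)
Match found at i = 3.

k = 3


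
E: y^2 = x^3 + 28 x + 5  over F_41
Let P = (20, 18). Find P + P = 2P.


Doubling: s = (3 x1^2 + a) / (2 y1)
s = (3*20^2 + 28) / (2*18) mod 41 = 25
x3 = s^2 - 2 x1 mod 41 = 25^2 - 2*20 = 11
y3 = s (x1 - x3) - y1 mod 41 = 25 * (20 - 11) - 18 = 2

2P = (11, 2)


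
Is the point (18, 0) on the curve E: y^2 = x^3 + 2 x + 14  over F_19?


Check whether y^2 = x^3 + 2 x + 14 (mod 19) for (x, y) = (18, 0).
LHS: y^2 = 0^2 mod 19 = 0
RHS: x^3 + 2 x + 14 = 18^3 + 2*18 + 14 mod 19 = 11
LHS != RHS

No, not on the curve


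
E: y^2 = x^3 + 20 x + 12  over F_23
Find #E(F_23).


For each x in F_23, count y with y^2 = x^3 + 20 x + 12 mod 23:
  x = 0: RHS = 12, y in [9, 14]  -> 2 point(s)
  x = 4: RHS = 18, y in [8, 15]  -> 2 point(s)
  x = 6: RHS = 3, y in [7, 16]  -> 2 point(s)
  x = 7: RHS = 12, y in [9, 14]  -> 2 point(s)
  x = 9: RHS = 1, y in [1, 22]  -> 2 point(s)
  x = 10: RHS = 16, y in [4, 19]  -> 2 point(s)
  x = 12: RHS = 2, y in [5, 18]  -> 2 point(s)
  x = 13: RHS = 8, y in [10, 13]  -> 2 point(s)
  x = 14: RHS = 0, y in [0]  -> 1 point(s)
  x = 16: RHS = 12, y in [9, 14]  -> 2 point(s)
  x = 19: RHS = 6, y in [11, 12]  -> 2 point(s)
Affine points: 21. Add the point at infinity: total = 22.

#E(F_23) = 22


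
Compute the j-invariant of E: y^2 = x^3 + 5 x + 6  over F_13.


Delta = -16(4 a^3 + 27 b^2) mod 13 = 4
-1728 * (4 a)^3 = -1728 * (4*5)^3 mod 13 = 5
j = 5 * 4^(-1) mod 13 = 11

j = 11 (mod 13)


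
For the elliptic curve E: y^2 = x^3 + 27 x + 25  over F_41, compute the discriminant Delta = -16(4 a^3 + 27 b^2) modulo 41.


4 a^3 + 27 b^2 = 4*27^3 + 27*25^2 = 78732 + 16875 = 95607
Delta = -16 * (95607) = -1529712
Delta mod 41 = 39

Delta = 39 (mod 41)


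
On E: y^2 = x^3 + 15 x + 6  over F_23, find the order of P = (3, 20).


Compute successive multiples of P until we hit O:
  1P = (3, 20)
  2P = (20, 7)
  3P = (13, 12)
  4P = (15, 8)
  5P = (6, 6)
  6P = (0, 12)
  7P = (22, 6)
  8P = (16, 15)
  ... (continuing to 23P)
  23P = O

ord(P) = 23


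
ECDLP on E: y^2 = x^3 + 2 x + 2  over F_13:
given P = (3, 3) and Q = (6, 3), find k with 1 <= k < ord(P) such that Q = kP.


Enumerate multiples of P until we hit Q = (6, 3):
  1P = (3, 3)
  2P = (4, 3)
  3P = (6, 10)
  4P = (8, 7)
  5P = (12, 8)
  6P = (2, 12)
  7P = (11, 4)
  8P = (11, 9)
  9P = (2, 1)
  10P = (12, 5)
  11P = (8, 6)
  12P = (6, 3)
Match found at i = 12.

k = 12


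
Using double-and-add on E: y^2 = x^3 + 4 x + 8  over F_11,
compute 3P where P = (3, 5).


k = 3 = 11_2 (binary, LSB first: 11)
Double-and-add from P = (3, 5):
  bit 0 = 1: acc = O + (3, 5) = (3, 5)
  bit 1 = 1: acc = (3, 5) + (9, 5) = (10, 6)

3P = (10, 6)


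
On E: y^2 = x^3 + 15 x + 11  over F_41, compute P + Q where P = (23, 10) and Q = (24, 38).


P != Q, so use the chord formula.
s = (y2 - y1) / (x2 - x1) = (28) / (1) mod 41 = 28
x3 = s^2 - x1 - x2 mod 41 = 28^2 - 23 - 24 = 40
y3 = s (x1 - x3) - y1 mod 41 = 28 * (23 - 40) - 10 = 6

P + Q = (40, 6)


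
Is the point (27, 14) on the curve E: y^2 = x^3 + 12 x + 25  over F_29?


Check whether y^2 = x^3 + 12 x + 25 (mod 29) for (x, y) = (27, 14).
LHS: y^2 = 14^2 mod 29 = 22
RHS: x^3 + 12 x + 25 = 27^3 + 12*27 + 25 mod 29 = 22
LHS = RHS

Yes, on the curve


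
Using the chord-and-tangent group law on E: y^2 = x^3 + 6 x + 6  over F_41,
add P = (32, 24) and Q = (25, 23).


P != Q, so use the chord formula.
s = (y2 - y1) / (x2 - x1) = (40) / (34) mod 41 = 6
x3 = s^2 - x1 - x2 mod 41 = 6^2 - 32 - 25 = 20
y3 = s (x1 - x3) - y1 mod 41 = 6 * (32 - 20) - 24 = 7

P + Q = (20, 7)


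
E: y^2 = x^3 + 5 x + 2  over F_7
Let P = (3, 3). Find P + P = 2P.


Doubling: s = (3 x1^2 + a) / (2 y1)
s = (3*3^2 + 5) / (2*3) mod 7 = 3
x3 = s^2 - 2 x1 mod 7 = 3^2 - 2*3 = 3
y3 = s (x1 - x3) - y1 mod 7 = 3 * (3 - 3) - 3 = 4

2P = (3, 4)


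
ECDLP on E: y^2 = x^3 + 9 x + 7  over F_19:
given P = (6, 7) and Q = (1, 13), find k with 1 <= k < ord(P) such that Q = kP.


Enumerate multiples of P until we hit Q = (1, 13):
  1P = (6, 7)
  2P = (18, 4)
  3P = (1, 6)
  4P = (9, 0)
  5P = (1, 13)
Match found at i = 5.

k = 5


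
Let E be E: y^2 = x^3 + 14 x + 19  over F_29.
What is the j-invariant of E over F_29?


Delta = -16(4 a^3 + 27 b^2) mod 29 = 18
-1728 * (4 a)^3 = -1728 * (4*14)^3 mod 29 = 20
j = 20 * 18^(-1) mod 29 = 14

j = 14 (mod 29)


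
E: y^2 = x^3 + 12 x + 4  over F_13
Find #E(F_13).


For each x in F_13, count y with y^2 = x^3 + 12 x + 4 mod 13:
  x = 0: RHS = 4, y in [2, 11]  -> 2 point(s)
  x = 1: RHS = 4, y in [2, 11]  -> 2 point(s)
  x = 2: RHS = 10, y in [6, 7]  -> 2 point(s)
  x = 4: RHS = 12, y in [5, 8]  -> 2 point(s)
  x = 8: RHS = 1, y in [1, 12]  -> 2 point(s)
  x = 9: RHS = 9, y in [3, 10]  -> 2 point(s)
  x = 12: RHS = 4, y in [2, 11]  -> 2 point(s)
Affine points: 14. Add the point at infinity: total = 15.

#E(F_13) = 15


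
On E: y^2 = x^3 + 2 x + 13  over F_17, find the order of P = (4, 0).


Compute successive multiples of P until we hit O:
  1P = (4, 0)
  2P = O

ord(P) = 2


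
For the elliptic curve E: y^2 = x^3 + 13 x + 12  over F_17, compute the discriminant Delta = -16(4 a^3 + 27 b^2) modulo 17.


4 a^3 + 27 b^2 = 4*13^3 + 27*12^2 = 8788 + 3888 = 12676
Delta = -16 * (12676) = -202816
Delta mod 17 = 11

Delta = 11 (mod 17)


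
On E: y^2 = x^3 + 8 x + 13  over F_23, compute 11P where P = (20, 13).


k = 11 = 1011_2 (binary, LSB first: 1101)
Double-and-add from P = (20, 13):
  bit 0 = 1: acc = O + (20, 13) = (20, 13)
  bit 1 = 1: acc = (20, 13) + (22, 2) = (17, 5)
  bit 2 = 0: acc unchanged = (17, 5)
  bit 3 = 1: acc = (17, 5) + (10, 9) = (9, 20)

11P = (9, 20)


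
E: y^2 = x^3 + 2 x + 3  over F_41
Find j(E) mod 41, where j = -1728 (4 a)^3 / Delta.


Delta = -16(4 a^3 + 27 b^2) mod 41 = 28
-1728 * (4 a)^3 = -1728 * (4*2)^3 mod 41 = 3
j = 3 * 28^(-1) mod 41 = 25

j = 25 (mod 41)


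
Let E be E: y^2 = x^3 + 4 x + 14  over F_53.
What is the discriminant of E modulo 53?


4 a^3 + 27 b^2 = 4*4^3 + 27*14^2 = 256 + 5292 = 5548
Delta = -16 * (5548) = -88768
Delta mod 53 = 7

Delta = 7 (mod 53)


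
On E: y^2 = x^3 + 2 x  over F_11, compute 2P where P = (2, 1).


Doubling: s = (3 x1^2 + a) / (2 y1)
s = (3*2^2 + 2) / (2*1) mod 11 = 7
x3 = s^2 - 2 x1 mod 11 = 7^2 - 2*2 = 1
y3 = s (x1 - x3) - y1 mod 11 = 7 * (2 - 1) - 1 = 6

2P = (1, 6)


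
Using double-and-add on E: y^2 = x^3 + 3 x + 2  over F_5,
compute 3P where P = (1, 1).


k = 3 = 11_2 (binary, LSB first: 11)
Double-and-add from P = (1, 1):
  bit 0 = 1: acc = O + (1, 1) = (1, 1)
  bit 1 = 1: acc = (1, 1) + (2, 1) = (2, 4)

3P = (2, 4)


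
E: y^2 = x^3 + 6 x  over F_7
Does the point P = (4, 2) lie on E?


Check whether y^2 = x^3 + 6 x + 0 (mod 7) for (x, y) = (4, 2).
LHS: y^2 = 2^2 mod 7 = 4
RHS: x^3 + 6 x + 0 = 4^3 + 6*4 + 0 mod 7 = 4
LHS = RHS

Yes, on the curve


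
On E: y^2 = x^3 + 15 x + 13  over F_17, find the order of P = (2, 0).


Compute successive multiples of P until we hit O:
  1P = (2, 0)
  2P = O

ord(P) = 2


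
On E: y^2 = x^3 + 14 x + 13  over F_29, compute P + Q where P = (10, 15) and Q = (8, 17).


P != Q, so use the chord formula.
s = (y2 - y1) / (x2 - x1) = (2) / (27) mod 29 = 28
x3 = s^2 - x1 - x2 mod 29 = 28^2 - 10 - 8 = 12
y3 = s (x1 - x3) - y1 mod 29 = 28 * (10 - 12) - 15 = 16

P + Q = (12, 16)


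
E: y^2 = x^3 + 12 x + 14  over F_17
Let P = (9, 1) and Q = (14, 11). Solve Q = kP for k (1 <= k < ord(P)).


Enumerate multiples of P until we hit Q = (14, 11):
  1P = (9, 1)
  2P = (16, 16)
  3P = (7, 13)
  4P = (3, 14)
  5P = (13, 2)
  6P = (11, 7)
  7P = (6, 8)
  8P = (15, 13)
  9P = (14, 6)
  10P = (12, 13)
  11P = (12, 4)
  12P = (14, 11)
Match found at i = 12.

k = 12


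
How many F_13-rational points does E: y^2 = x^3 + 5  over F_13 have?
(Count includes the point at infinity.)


For each x in F_13, count y with y^2 = x^3 + 0 x + 5 mod 13:
  x = 2: RHS = 0, y in [0]  -> 1 point(s)
  x = 4: RHS = 4, y in [2, 11]  -> 2 point(s)
  x = 5: RHS = 0, y in [0]  -> 1 point(s)
  x = 6: RHS = 0, y in [0]  -> 1 point(s)
  x = 7: RHS = 10, y in [6, 7]  -> 2 point(s)
  x = 8: RHS = 10, y in [6, 7]  -> 2 point(s)
  x = 10: RHS = 4, y in [2, 11]  -> 2 point(s)
  x = 11: RHS = 10, y in [6, 7]  -> 2 point(s)
  x = 12: RHS = 4, y in [2, 11]  -> 2 point(s)
Affine points: 15. Add the point at infinity: total = 16.

#E(F_13) = 16


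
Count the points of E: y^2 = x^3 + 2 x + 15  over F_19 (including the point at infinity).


For each x in F_19, count y with y^2 = x^3 + 2 x + 15 mod 19:
  x = 4: RHS = 11, y in [7, 12]  -> 2 point(s)
  x = 5: RHS = 17, y in [6, 13]  -> 2 point(s)
  x = 7: RHS = 11, y in [7, 12]  -> 2 point(s)
  x = 8: RHS = 11, y in [7, 12]  -> 2 point(s)
  x = 10: RHS = 9, y in [3, 16]  -> 2 point(s)
  x = 11: RHS = 0, y in [0]  -> 1 point(s)
  x = 12: RHS = 0, y in [0]  -> 1 point(s)
  x = 15: RHS = 0, y in [0]  -> 1 point(s)
  x = 16: RHS = 1, y in [1, 18]  -> 2 point(s)
Affine points: 15. Add the point at infinity: total = 16.

#E(F_19) = 16


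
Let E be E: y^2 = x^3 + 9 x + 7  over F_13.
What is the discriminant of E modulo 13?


4 a^3 + 27 b^2 = 4*9^3 + 27*7^2 = 2916 + 1323 = 4239
Delta = -16 * (4239) = -67824
Delta mod 13 = 10

Delta = 10 (mod 13)


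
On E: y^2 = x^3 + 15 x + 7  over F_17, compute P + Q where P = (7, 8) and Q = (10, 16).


P != Q, so use the chord formula.
s = (y2 - y1) / (x2 - x1) = (8) / (3) mod 17 = 14
x3 = s^2 - x1 - x2 mod 17 = 14^2 - 7 - 10 = 9
y3 = s (x1 - x3) - y1 mod 17 = 14 * (7 - 9) - 8 = 15

P + Q = (9, 15)


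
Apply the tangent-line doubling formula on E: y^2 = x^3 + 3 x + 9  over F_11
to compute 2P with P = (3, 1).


Doubling: s = (3 x1^2 + a) / (2 y1)
s = (3*3^2 + 3) / (2*1) mod 11 = 4
x3 = s^2 - 2 x1 mod 11 = 4^2 - 2*3 = 10
y3 = s (x1 - x3) - y1 mod 11 = 4 * (3 - 10) - 1 = 4

2P = (10, 4)


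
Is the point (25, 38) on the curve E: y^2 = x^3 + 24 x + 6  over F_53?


Check whether y^2 = x^3 + 24 x + 6 (mod 53) for (x, y) = (25, 38).
LHS: y^2 = 38^2 mod 53 = 13
RHS: x^3 + 24 x + 6 = 25^3 + 24*25 + 6 mod 53 = 13
LHS = RHS

Yes, on the curve


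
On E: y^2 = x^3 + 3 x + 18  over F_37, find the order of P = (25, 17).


Compute successive multiples of P until we hit O:
  1P = (25, 17)
  2P = (33, 33)
  3P = (20, 30)
  4P = (18, 24)
  5P = (32, 27)
  6P = (13, 16)
  7P = (8, 6)
  8P = (29, 0)
  ... (continuing to 16P)
  16P = O

ord(P) = 16


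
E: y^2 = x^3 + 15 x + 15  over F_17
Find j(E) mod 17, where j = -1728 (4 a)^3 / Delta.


Delta = -16(4 a^3 + 27 b^2) mod 17 = 8
-1728 * (4 a)^3 = -1728 * (4*15)^3 mod 17 = 5
j = 5 * 8^(-1) mod 17 = 7

j = 7 (mod 17)


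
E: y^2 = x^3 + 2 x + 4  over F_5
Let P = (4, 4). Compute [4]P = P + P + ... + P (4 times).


k = 4 = 100_2 (binary, LSB first: 001)
Double-and-add from P = (4, 4):
  bit 0 = 0: acc unchanged = O
  bit 1 = 0: acc unchanged = O
  bit 2 = 1: acc = O + (0, 3) = (0, 3)

4P = (0, 3)


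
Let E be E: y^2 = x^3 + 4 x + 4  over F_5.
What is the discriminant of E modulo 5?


4 a^3 + 27 b^2 = 4*4^3 + 27*4^2 = 256 + 432 = 688
Delta = -16 * (688) = -11008
Delta mod 5 = 2

Delta = 2 (mod 5)


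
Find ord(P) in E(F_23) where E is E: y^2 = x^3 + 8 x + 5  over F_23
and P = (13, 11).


Compute successive multiples of P until we hit O:
  1P = (13, 11)
  2P = (9, 22)
  3P = (10, 21)
  4P = (6, 4)
  5P = (5, 20)
  6P = (21, 21)
  7P = (15, 21)
  8P = (20, 0)
  ... (continuing to 16P)
  16P = O

ord(P) = 16


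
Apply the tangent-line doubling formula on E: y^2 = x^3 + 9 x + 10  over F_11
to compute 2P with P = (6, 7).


Doubling: s = (3 x1^2 + a) / (2 y1)
s = (3*6^2 + 9) / (2*7) mod 11 = 6
x3 = s^2 - 2 x1 mod 11 = 6^2 - 2*6 = 2
y3 = s (x1 - x3) - y1 mod 11 = 6 * (6 - 2) - 7 = 6

2P = (2, 6)


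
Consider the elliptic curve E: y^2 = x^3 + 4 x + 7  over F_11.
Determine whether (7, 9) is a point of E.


Check whether y^2 = x^3 + 4 x + 7 (mod 11) for (x, y) = (7, 9).
LHS: y^2 = 9^2 mod 11 = 4
RHS: x^3 + 4 x + 7 = 7^3 + 4*7 + 7 mod 11 = 4
LHS = RHS

Yes, on the curve


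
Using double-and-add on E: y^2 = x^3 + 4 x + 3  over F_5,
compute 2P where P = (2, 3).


k = 2 = 10_2 (binary, LSB first: 01)
Double-and-add from P = (2, 3):
  bit 0 = 0: acc unchanged = O
  bit 1 = 1: acc = O + (2, 2) = (2, 2)

2P = (2, 2)


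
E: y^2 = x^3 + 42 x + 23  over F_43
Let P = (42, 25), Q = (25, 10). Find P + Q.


P != Q, so use the chord formula.
s = (y2 - y1) / (x2 - x1) = (28) / (26) mod 43 = 11
x3 = s^2 - x1 - x2 mod 43 = 11^2 - 42 - 25 = 11
y3 = s (x1 - x3) - y1 mod 43 = 11 * (42 - 11) - 25 = 15

P + Q = (11, 15)


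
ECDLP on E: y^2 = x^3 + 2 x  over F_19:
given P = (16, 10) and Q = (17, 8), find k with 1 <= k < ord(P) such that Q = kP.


Enumerate multiples of P until we hit Q = (17, 8):
  1P = (16, 10)
  2P = (11, 2)
  3P = (9, 5)
  4P = (17, 11)
  5P = (6, 0)
  6P = (17, 8)
Match found at i = 6.

k = 6


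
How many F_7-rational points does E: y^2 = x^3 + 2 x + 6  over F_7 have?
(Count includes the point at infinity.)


For each x in F_7, count y with y^2 = x^3 + 2 x + 6 mod 7:
  x = 1: RHS = 2, y in [3, 4]  -> 2 point(s)
  x = 2: RHS = 4, y in [2, 5]  -> 2 point(s)
  x = 3: RHS = 4, y in [2, 5]  -> 2 point(s)
  x = 4: RHS = 1, y in [1, 6]  -> 2 point(s)
  x = 5: RHS = 1, y in [1, 6]  -> 2 point(s)
Affine points: 10. Add the point at infinity: total = 11.

#E(F_7) = 11


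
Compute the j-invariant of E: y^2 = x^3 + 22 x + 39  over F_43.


Delta = -16(4 a^3 + 27 b^2) mod 43 = 3
-1728 * (4 a)^3 = -1728 * (4*22)^3 mod 43 = 22
j = 22 * 3^(-1) mod 43 = 36

j = 36 (mod 43)


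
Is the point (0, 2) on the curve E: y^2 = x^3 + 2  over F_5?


Check whether y^2 = x^3 + 0 x + 2 (mod 5) for (x, y) = (0, 2).
LHS: y^2 = 2^2 mod 5 = 4
RHS: x^3 + 0 x + 2 = 0^3 + 0*0 + 2 mod 5 = 2
LHS != RHS

No, not on the curve


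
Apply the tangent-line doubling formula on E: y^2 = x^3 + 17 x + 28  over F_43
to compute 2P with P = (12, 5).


Doubling: s = (3 x1^2 + a) / (2 y1)
s = (3*12^2 + 17) / (2*5) mod 43 = 32
x3 = s^2 - 2 x1 mod 43 = 32^2 - 2*12 = 11
y3 = s (x1 - x3) - y1 mod 43 = 32 * (12 - 11) - 5 = 27

2P = (11, 27)


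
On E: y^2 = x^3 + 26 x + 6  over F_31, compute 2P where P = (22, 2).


k = 2 = 10_2 (binary, LSB first: 01)
Double-and-add from P = (22, 2):
  bit 0 = 0: acc unchanged = O
  bit 1 = 1: acc = O + (1, 23) = (1, 23)

2P = (1, 23)


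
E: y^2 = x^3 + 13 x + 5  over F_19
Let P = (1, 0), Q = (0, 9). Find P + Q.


P != Q, so use the chord formula.
s = (y2 - y1) / (x2 - x1) = (9) / (18) mod 19 = 10
x3 = s^2 - x1 - x2 mod 19 = 10^2 - 1 - 0 = 4
y3 = s (x1 - x3) - y1 mod 19 = 10 * (1 - 4) - 0 = 8

P + Q = (4, 8)


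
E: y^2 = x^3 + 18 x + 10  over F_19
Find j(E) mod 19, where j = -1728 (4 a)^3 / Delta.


Delta = -16(4 a^3 + 27 b^2) mod 19 = 13
-1728 * (4 a)^3 = -1728 * (4*18)^3 mod 19 = 12
j = 12 * 13^(-1) mod 19 = 17

j = 17 (mod 19)


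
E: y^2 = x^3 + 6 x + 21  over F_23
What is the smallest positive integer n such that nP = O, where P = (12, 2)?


Compute successive multiples of P until we hit O:
  1P = (12, 2)
  2P = (12, 21)
  3P = O

ord(P) = 3


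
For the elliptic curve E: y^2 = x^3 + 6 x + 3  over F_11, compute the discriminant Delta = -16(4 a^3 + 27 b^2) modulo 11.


4 a^3 + 27 b^2 = 4*6^3 + 27*3^2 = 864 + 243 = 1107
Delta = -16 * (1107) = -17712
Delta mod 11 = 9

Delta = 9 (mod 11)


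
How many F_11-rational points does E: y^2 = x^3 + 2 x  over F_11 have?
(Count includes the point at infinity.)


For each x in F_11, count y with y^2 = x^3 + 2 x + 0 mod 11:
  x = 0: RHS = 0, y in [0]  -> 1 point(s)
  x = 1: RHS = 3, y in [5, 6]  -> 2 point(s)
  x = 2: RHS = 1, y in [1, 10]  -> 2 point(s)
  x = 3: RHS = 0, y in [0]  -> 1 point(s)
  x = 5: RHS = 3, y in [5, 6]  -> 2 point(s)
  x = 7: RHS = 5, y in [4, 7]  -> 2 point(s)
  x = 8: RHS = 0, y in [0]  -> 1 point(s)
Affine points: 11. Add the point at infinity: total = 12.

#E(F_11) = 12


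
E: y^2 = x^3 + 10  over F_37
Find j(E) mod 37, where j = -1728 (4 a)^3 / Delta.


Delta = -16(4 a^3 + 27 b^2) mod 37 = 16
-1728 * (4 a)^3 = -1728 * (4*0)^3 mod 37 = 0
j = 0 * 16^(-1) mod 37 = 0

j = 0 (mod 37)


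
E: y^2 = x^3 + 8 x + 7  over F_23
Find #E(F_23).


For each x in F_23, count y with y^2 = x^3 + 8 x + 7 mod 23:
  x = 1: RHS = 16, y in [4, 19]  -> 2 point(s)
  x = 2: RHS = 8, y in [10, 13]  -> 2 point(s)
  x = 3: RHS = 12, y in [9, 14]  -> 2 point(s)
  x = 6: RHS = 18, y in [8, 15]  -> 2 point(s)
  x = 8: RHS = 8, y in [10, 13]  -> 2 point(s)
  x = 9: RHS = 3, y in [7, 16]  -> 2 point(s)
  x = 10: RHS = 6, y in [11, 12]  -> 2 point(s)
  x = 11: RHS = 0, y in [0]  -> 1 point(s)
  x = 13: RHS = 8, y in [10, 13]  -> 2 point(s)
  x = 15: RHS = 6, y in [11, 12]  -> 2 point(s)
  x = 18: RHS = 3, y in [7, 16]  -> 2 point(s)
  x = 19: RHS = 3, y in [7, 16]  -> 2 point(s)
  x = 20: RHS = 2, y in [5, 18]  -> 2 point(s)
  x = 21: RHS = 6, y in [11, 12]  -> 2 point(s)
Affine points: 27. Add the point at infinity: total = 28.

#E(F_23) = 28


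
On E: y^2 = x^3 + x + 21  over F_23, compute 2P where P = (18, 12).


k = 2 = 10_2 (binary, LSB first: 01)
Double-and-add from P = (18, 12):
  bit 0 = 0: acc unchanged = O
  bit 1 = 1: acc = O + (13, 0) = (13, 0)

2P = (13, 0)


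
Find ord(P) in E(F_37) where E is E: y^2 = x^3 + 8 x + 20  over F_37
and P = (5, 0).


Compute successive multiples of P until we hit O:
  1P = (5, 0)
  2P = O

ord(P) = 2


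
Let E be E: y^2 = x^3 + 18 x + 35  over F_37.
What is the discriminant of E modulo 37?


4 a^3 + 27 b^2 = 4*18^3 + 27*35^2 = 23328 + 33075 = 56403
Delta = -16 * (56403) = -902448
Delta mod 37 = 19

Delta = 19 (mod 37)


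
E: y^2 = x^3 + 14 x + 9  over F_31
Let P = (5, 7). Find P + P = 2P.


Doubling: s = (3 x1^2 + a) / (2 y1)
s = (3*5^2 + 14) / (2*7) mod 31 = 13
x3 = s^2 - 2 x1 mod 31 = 13^2 - 2*5 = 4
y3 = s (x1 - x3) - y1 mod 31 = 13 * (5 - 4) - 7 = 6

2P = (4, 6)


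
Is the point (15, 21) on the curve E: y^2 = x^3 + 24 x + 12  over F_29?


Check whether y^2 = x^3 + 24 x + 12 (mod 29) for (x, y) = (15, 21).
LHS: y^2 = 21^2 mod 29 = 6
RHS: x^3 + 24 x + 12 = 15^3 + 24*15 + 12 mod 29 = 6
LHS = RHS

Yes, on the curve


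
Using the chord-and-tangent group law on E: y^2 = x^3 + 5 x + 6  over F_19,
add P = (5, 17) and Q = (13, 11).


P != Q, so use the chord formula.
s = (y2 - y1) / (x2 - x1) = (13) / (8) mod 19 = 4
x3 = s^2 - x1 - x2 mod 19 = 4^2 - 5 - 13 = 17
y3 = s (x1 - x3) - y1 mod 19 = 4 * (5 - 17) - 17 = 11

P + Q = (17, 11)


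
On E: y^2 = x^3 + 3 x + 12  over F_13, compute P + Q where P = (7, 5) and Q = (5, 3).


P != Q, so use the chord formula.
s = (y2 - y1) / (x2 - x1) = (11) / (11) mod 13 = 1
x3 = s^2 - x1 - x2 mod 13 = 1^2 - 7 - 5 = 2
y3 = s (x1 - x3) - y1 mod 13 = 1 * (7 - 2) - 5 = 0

P + Q = (2, 0)


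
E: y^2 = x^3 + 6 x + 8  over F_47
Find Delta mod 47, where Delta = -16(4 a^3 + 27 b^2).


4 a^3 + 27 b^2 = 4*6^3 + 27*8^2 = 864 + 1728 = 2592
Delta = -16 * (2592) = -41472
Delta mod 47 = 29

Delta = 29 (mod 47)


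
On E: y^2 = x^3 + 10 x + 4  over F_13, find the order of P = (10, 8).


Compute successive multiples of P until we hit O:
  1P = (10, 8)
  2P = (5, 6)
  3P = (7, 1)
  4P = (0, 11)
  5P = (4, 11)
  6P = (9, 11)
  7P = (3, 10)
  8P = (3, 3)
  ... (continuing to 15P)
  15P = O

ord(P) = 15


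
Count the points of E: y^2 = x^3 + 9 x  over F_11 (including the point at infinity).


For each x in F_11, count y with y^2 = x^3 + 9 x + 0 mod 11:
  x = 0: RHS = 0, y in [0]  -> 1 point(s)
  x = 2: RHS = 4, y in [2, 9]  -> 2 point(s)
  x = 4: RHS = 1, y in [1, 10]  -> 2 point(s)
  x = 5: RHS = 5, y in [4, 7]  -> 2 point(s)
  x = 8: RHS = 1, y in [1, 10]  -> 2 point(s)
  x = 10: RHS = 1, y in [1, 10]  -> 2 point(s)
Affine points: 11. Add the point at infinity: total = 12.

#E(F_11) = 12


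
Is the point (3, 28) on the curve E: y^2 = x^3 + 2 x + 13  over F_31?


Check whether y^2 = x^3 + 2 x + 13 (mod 31) for (x, y) = (3, 28).
LHS: y^2 = 28^2 mod 31 = 9
RHS: x^3 + 2 x + 13 = 3^3 + 2*3 + 13 mod 31 = 15
LHS != RHS

No, not on the curve


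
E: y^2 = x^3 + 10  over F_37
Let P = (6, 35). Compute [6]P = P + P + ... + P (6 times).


k = 6 = 110_2 (binary, LSB first: 011)
Double-and-add from P = (6, 35):
  bit 0 = 0: acc unchanged = O
  bit 1 = 1: acc = O + (14, 33) = (14, 33)
  bit 2 = 1: acc = (14, 33) + (0, 11) = (30, 0)

6P = (30, 0)


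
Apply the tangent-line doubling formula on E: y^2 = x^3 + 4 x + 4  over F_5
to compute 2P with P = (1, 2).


Doubling: s = (3 x1^2 + a) / (2 y1)
s = (3*1^2 + 4) / (2*2) mod 5 = 3
x3 = s^2 - 2 x1 mod 5 = 3^2 - 2*1 = 2
y3 = s (x1 - x3) - y1 mod 5 = 3 * (1 - 2) - 2 = 0

2P = (2, 0)


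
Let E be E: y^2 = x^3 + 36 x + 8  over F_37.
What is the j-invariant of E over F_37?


Delta = -16(4 a^3 + 27 b^2) mod 37 = 18
-1728 * (4 a)^3 = -1728 * (4*36)^3 mod 37 = 36
j = 36 * 18^(-1) mod 37 = 2

j = 2 (mod 37)


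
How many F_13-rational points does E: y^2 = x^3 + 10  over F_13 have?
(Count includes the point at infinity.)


For each x in F_13, count y with y^2 = x^3 + 0 x + 10 mod 13:
  x = 0: RHS = 10, y in [6, 7]  -> 2 point(s)
  x = 4: RHS = 9, y in [3, 10]  -> 2 point(s)
  x = 10: RHS = 9, y in [3, 10]  -> 2 point(s)
  x = 12: RHS = 9, y in [3, 10]  -> 2 point(s)
Affine points: 8. Add the point at infinity: total = 9.

#E(F_13) = 9


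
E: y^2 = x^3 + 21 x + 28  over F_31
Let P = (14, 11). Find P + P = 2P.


Doubling: s = (3 x1^2 + a) / (2 y1)
s = (3*14^2 + 21) / (2*11) mod 31 = 15
x3 = s^2 - 2 x1 mod 31 = 15^2 - 2*14 = 11
y3 = s (x1 - x3) - y1 mod 31 = 15 * (14 - 11) - 11 = 3

2P = (11, 3)


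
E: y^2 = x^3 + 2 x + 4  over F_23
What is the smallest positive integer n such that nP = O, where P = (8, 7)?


Compute successive multiples of P until we hit O:
  1P = (8, 7)
  2P = (0, 2)
  3P = (10, 9)
  4P = (6, 18)
  5P = (22, 1)
  6P = (19, 1)
  7P = (2, 19)
  8P = (17, 11)
  ... (continuing to 26P)
  26P = O

ord(P) = 26


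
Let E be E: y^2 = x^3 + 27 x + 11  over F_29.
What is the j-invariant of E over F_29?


Delta = -16(4 a^3 + 27 b^2) mod 29 = 5
-1728 * (4 a)^3 = -1728 * (4*27)^3 mod 29 = 4
j = 4 * 5^(-1) mod 29 = 24

j = 24 (mod 29)


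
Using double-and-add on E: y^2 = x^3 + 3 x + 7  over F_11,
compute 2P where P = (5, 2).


k = 2 = 10_2 (binary, LSB first: 01)
Double-and-add from P = (5, 2):
  bit 0 = 0: acc unchanged = O
  bit 1 = 1: acc = O + (10, 5) = (10, 5)

2P = (10, 5)


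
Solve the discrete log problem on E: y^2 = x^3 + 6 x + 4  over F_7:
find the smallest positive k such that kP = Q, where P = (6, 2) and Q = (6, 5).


Enumerate multiples of P until we hit Q = (6, 5):
  1P = (6, 2)
  2P = (4, 6)
  3P = (1, 2)
  4P = (0, 5)
  5P = (3, 0)
  6P = (0, 2)
  7P = (1, 5)
  8P = (4, 1)
  9P = (6, 5)
Match found at i = 9.

k = 9


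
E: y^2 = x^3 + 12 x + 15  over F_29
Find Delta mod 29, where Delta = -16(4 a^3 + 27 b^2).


4 a^3 + 27 b^2 = 4*12^3 + 27*15^2 = 6912 + 6075 = 12987
Delta = -16 * (12987) = -207792
Delta mod 29 = 22

Delta = 22 (mod 29)


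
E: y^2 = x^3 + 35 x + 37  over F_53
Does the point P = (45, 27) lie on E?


Check whether y^2 = x^3 + 35 x + 37 (mod 53) for (x, y) = (45, 27).
LHS: y^2 = 27^2 mod 53 = 40
RHS: x^3 + 35 x + 37 = 45^3 + 35*45 + 37 mod 53 = 40
LHS = RHS

Yes, on the curve


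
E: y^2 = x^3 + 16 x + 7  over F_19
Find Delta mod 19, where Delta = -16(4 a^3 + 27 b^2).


4 a^3 + 27 b^2 = 4*16^3 + 27*7^2 = 16384 + 1323 = 17707
Delta = -16 * (17707) = -283312
Delta mod 19 = 16

Delta = 16 (mod 19)


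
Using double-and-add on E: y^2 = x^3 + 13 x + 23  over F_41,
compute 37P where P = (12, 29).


k = 37 = 100101_2 (binary, LSB first: 101001)
Double-and-add from P = (12, 29):
  bit 0 = 1: acc = O + (12, 29) = (12, 29)
  bit 1 = 0: acc unchanged = (12, 29)
  bit 2 = 1: acc = (12, 29) + (30, 36) = (38, 11)
  bit 3 = 0: acc unchanged = (38, 11)
  bit 4 = 0: acc unchanged = (38, 11)
  bit 5 = 1: acc = (38, 11) + (26, 15) = (9, 34)

37P = (9, 34)


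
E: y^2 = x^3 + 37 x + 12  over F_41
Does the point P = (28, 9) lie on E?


Check whether y^2 = x^3 + 37 x + 12 (mod 41) for (x, y) = (28, 9).
LHS: y^2 = 9^2 mod 41 = 40
RHS: x^3 + 37 x + 12 = 28^3 + 37*28 + 12 mod 41 = 40
LHS = RHS

Yes, on the curve


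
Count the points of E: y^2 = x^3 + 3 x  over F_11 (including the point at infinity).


For each x in F_11, count y with y^2 = x^3 + 3 x + 0 mod 11:
  x = 0: RHS = 0, y in [0]  -> 1 point(s)
  x = 1: RHS = 4, y in [2, 9]  -> 2 point(s)
  x = 2: RHS = 3, y in [5, 6]  -> 2 point(s)
  x = 3: RHS = 3, y in [5, 6]  -> 2 point(s)
  x = 6: RHS = 3, y in [5, 6]  -> 2 point(s)
  x = 7: RHS = 1, y in [1, 10]  -> 2 point(s)
Affine points: 11. Add the point at infinity: total = 12.

#E(F_11) = 12


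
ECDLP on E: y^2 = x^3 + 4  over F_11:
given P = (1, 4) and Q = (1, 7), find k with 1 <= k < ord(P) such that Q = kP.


Enumerate multiples of P until we hit Q = (1, 7):
  1P = (1, 4)
  2P = (10, 5)
  3P = (3, 8)
  4P = (0, 9)
  5P = (2, 1)
  6P = (6, 0)
  7P = (2, 10)
  8P = (0, 2)
  9P = (3, 3)
  10P = (10, 6)
  11P = (1, 7)
Match found at i = 11.

k = 11
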